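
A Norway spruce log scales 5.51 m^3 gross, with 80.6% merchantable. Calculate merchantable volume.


Formula: MV = V_total * (merchantable_pct / 100)
Merchantable fraction = 80.6% / 100 = 0.806
MV = 5.51 m^3 * 0.806 = 4.441 m^3

4.441


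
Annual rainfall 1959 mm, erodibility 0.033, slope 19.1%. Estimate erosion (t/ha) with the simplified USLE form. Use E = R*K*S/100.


Formula: E = R * K * S / 100  (simplified USLE)
R * K = 1959 * 0.033 = 64.647
E = 64.647 * 19.1 / 100 = 12.35 t/ha

12.35


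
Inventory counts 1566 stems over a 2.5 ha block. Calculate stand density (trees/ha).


Formula: Stand Density = N_trees / Area_ha
Density = 1566 trees / 2.5 ha
Density = 626 trees/ha

626


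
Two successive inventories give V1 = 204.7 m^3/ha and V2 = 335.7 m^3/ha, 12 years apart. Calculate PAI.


Formula: PAI = (V_T2 - V_T1) / (T2 - T1)
Volume increment = 335.7 - 204.7 = 131.0 m^3/ha
PAI = 131.0 / 12 = 10.92 m^3/ha/year

10.92


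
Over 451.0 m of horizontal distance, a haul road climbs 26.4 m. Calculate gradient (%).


Formula: Gradient = rise / run * 100
Gradient = 26.4 / 451.0 * 100 = 5.9%

5.9


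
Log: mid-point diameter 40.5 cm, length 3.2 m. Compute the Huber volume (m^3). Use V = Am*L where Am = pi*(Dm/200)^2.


Huber: V = Am * L,  Am = pi*(Dm/200)^2
Am = pi*(40.5/200)^2 = 0.128825 m^2
V = 0.128825*3.2 = 0.4122 m^3

0.4122


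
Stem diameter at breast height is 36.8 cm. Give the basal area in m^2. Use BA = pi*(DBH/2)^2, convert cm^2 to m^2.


Formula: BA = pi * (DBH/2)^2 / 10000  (cm^2 to m^2)
Radius = DBH/2 = 36.8/2 = 18.4 cm
BA = pi * 18.4^2 / 10000
   = 1063.6176 cm^2 / 10000
   = 0.1064 m^2

0.1064


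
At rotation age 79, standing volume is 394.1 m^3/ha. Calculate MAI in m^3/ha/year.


Formula: MAI = Total Volume / Stand Age
MAI = 394.1 m^3/ha / 79 years
MAI = 4.99 m^3/ha/year

4.99


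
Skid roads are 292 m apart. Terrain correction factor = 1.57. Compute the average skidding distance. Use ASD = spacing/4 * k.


Formula: ASD = (spacing / 4) * correction
Uncorrected distance = spacing / 4 = 292 / 4 = 73 m
ASD = 73 * 1.57 = 115 m

115


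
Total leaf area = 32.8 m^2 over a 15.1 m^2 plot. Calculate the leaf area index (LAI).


Formula: LAI = total leaf area / ground area  (dimensionless)
LAI = 32.8 m^2 / 15.1 m^2
LAI = 2.17

2.17


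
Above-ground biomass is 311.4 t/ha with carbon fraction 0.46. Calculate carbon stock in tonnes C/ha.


Formula: Carbon Stock = Biomass * Carbon Fraction
C = 311.4 t/ha * 0.46
C = 143.2 t C/ha

143.2


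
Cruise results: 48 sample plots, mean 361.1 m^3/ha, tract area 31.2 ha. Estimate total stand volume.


Formula: Total Volume = Mean Volume per ha * Total Area
Total Volume = 361.1 m^3/ha * 31.2 ha
Total Volume = 11266 m^3

11266


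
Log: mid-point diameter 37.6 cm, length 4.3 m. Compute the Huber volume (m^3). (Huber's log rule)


Huber: V = Am * L,  Am = pi*(Dm/200)^2
Am = pi*(37.6/200)^2 = 0.111036 m^2
V = 0.111036*4.3 = 0.4775 m^3

0.4775


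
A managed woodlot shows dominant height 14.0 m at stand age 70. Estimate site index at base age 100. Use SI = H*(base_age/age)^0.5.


Formula: SI = H_dom * (base_age / age)^0.5
Age ratio = 100 / 70 = 1.42857
sqrt(age_ratio) = 1.19523
SI = 14.0 * 1.19523 = 16.7 m

16.7


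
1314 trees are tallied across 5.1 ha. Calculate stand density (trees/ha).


Formula: Stand Density = N_trees / Area_ha
Density = 1314 trees / 5.1 ha
Density = 258 trees/ha

258


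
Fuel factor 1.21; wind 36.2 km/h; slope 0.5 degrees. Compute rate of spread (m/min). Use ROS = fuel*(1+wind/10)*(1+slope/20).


Formula: ROS = fuel * (1 + wind/10) * (1 + slope/20)
Wind factor = 1 + 36.2/10 = 4.62
Slope factor = 1 + 0.5/20 = 1.025
ROS = 1.21 * 4.62 * 1.025 = 5.73 m/min

5.73


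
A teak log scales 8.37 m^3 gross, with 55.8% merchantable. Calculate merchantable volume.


Formula: MV = V_total * (merchantable_pct / 100)
Merchantable fraction = 55.8% / 100 = 0.558
MV = 8.37 m^3 * 0.558 = 4.67 m^3

4.67


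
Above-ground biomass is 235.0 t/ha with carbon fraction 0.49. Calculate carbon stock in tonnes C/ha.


Formula: Carbon Stock = Biomass * Carbon Fraction
C = 235.0 t/ha * 0.49
C = 115.2 t C/ha

115.2


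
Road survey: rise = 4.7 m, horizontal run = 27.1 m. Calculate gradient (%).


Formula: Gradient = rise / run * 100
Gradient = 4.7 / 27.1 * 100 = 17.3%

17.3


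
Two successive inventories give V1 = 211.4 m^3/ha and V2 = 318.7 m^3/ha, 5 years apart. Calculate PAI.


Formula: PAI = (V_T2 - V_T1) / (T2 - T1)
Volume increment = 318.7 - 211.4 = 107.3 m^3/ha
PAI = 107.3 / 5 = 21.46 m^3/ha/year

21.46


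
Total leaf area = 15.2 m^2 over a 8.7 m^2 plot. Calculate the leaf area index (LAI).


Formula: LAI = total leaf area / ground area  (dimensionless)
LAI = 15.2 m^2 / 8.7 m^2
LAI = 1.75

1.75


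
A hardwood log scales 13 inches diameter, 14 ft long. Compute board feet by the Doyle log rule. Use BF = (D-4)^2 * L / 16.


Doyle: BF = (D - 4)^2 * L / 16
Adjusted diameter = 13 - 4 = 9 in
(D-4)^2 = 9^2 = 81
BF = 81 * 14 / 16 = 71 BF

71


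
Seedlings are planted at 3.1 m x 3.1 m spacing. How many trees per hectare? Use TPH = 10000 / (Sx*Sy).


Formula: TPH = 10000 m^2/ha / (spacing_x * spacing_y)
Area per tree = 3.1 m * 3.1 m = 9.61 m^2
TPH = 10000 / 9.61 = 1041 trees/ha

1041


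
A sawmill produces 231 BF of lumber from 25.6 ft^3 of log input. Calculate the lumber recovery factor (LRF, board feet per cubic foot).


Formula: LRF = Lumber Output (BF) / Log Input (ft^3)
LRF = 231 BF / 25.6 ft^3
LRF = 9.02 BF/ft^3

9.02


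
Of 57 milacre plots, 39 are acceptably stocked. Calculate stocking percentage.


Formula: Stocking % = stocked plots / total plots * 100
Stocking = 39 / 57 * 100
Stocking = 0.6842 * 100 = 68.4%

68.4


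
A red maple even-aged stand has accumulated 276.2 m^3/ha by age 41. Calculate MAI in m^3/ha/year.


Formula: MAI = Total Volume / Stand Age
MAI = 276.2 m^3/ha / 41 years
MAI = 6.74 m^3/ha/year

6.74


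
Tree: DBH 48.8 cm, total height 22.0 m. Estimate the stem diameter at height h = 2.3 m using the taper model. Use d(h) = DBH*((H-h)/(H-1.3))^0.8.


Taper: d(h) = DBH * ((H - h) / (H - 1.3))^0.8
Numerator = H - h = 22.0 - 2.3 = 19.7 m
Denominator = H - 1.3 = 22.0 - 1.3 = 20.7 m
Ratio = 19.7 / 20.7 = 0.95169
d = 48.8 * 0.95169^0.8 = 46.9 cm

46.9


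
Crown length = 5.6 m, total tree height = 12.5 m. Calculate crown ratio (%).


Formula: Crown Ratio = (Crown Length / Total Height) * 100
CR = (5.6 m / 12.5 m) * 100
CR = 0.448 * 100 = 44.8%

44.8


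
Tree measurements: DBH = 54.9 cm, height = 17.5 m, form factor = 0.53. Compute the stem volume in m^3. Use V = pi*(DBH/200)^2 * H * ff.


Formula: V = pi * (DBH/200)^2 * H * ff
Radius = DBH/200 = 54.9/200 = 0.2745 m
Radius^2 = 0.2745^2 = 0.07535025 m^2
V = pi * 0.07535025 * 17.5 * 0.53
V = 2.196 m^3

2.196


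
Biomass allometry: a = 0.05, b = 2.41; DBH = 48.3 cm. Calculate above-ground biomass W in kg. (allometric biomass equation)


Formula: W = a * DBH^b  (allometric power law)
DBH^b = 48.3^2.41 = 11437.0122
W = 0.05 * 11437.0122 = 571.9 kg

571.9


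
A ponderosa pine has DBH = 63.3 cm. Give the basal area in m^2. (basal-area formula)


Formula: BA = pi * (DBH/2)^2 / 10000  (cm^2 to m^2)
Radius = DBH/2 = 63.3/2 = 31.65 cm
BA = pi * 31.65^2 / 10000
   = 3147.004 cm^2 / 10000
   = 0.3147 m^2

0.3147


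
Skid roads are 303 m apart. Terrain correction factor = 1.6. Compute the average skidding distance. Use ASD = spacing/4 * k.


Formula: ASD = (spacing / 4) * correction
Uncorrected distance = spacing / 4 = 303 / 4 = 75.75 m
ASD = 75.75 * 1.6 = 121 m

121


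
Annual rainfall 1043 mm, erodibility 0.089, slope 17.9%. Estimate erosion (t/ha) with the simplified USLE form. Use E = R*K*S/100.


Formula: E = R * K * S / 100  (simplified USLE)
R * K = 1043 * 0.089 = 92.827
E = 92.827 * 17.9 / 100 = 16.62 t/ha

16.62


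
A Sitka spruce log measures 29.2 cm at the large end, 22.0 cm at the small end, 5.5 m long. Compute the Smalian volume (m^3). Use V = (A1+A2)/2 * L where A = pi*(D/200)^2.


Smalian: V = (A1 + A2)/2 * L,  A = pi*(D/200)^2
A1 = pi*(29.2/200)^2 = 0.066966 m^2
A2 = pi*(22.0/200)^2 = 0.038013 m^2
V = (0.066966+0.038013)/2*5.5 = 0.2887 m^3

0.2887


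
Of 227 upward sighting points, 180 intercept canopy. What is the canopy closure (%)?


Formula: Canopy closure = covered points / total points * 100
Closure = 180 / 227 * 100
Closure = 0.793 * 100 = 79.3%

79.3


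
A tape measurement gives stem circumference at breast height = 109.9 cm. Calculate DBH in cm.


Formula: DBH = C / pi
DBH = 109.9 / pi
pi = 3.14159...
DBH = 35.0 cm

35.0


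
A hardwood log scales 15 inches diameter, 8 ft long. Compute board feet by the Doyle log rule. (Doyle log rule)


Doyle: BF = (D - 4)^2 * L / 16
Adjusted diameter = 15 - 4 = 11 in
(D-4)^2 = 11^2 = 121
BF = 121 * 8 / 16 = 61 BF

61


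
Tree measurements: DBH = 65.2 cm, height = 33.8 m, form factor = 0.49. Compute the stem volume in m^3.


Formula: V = pi * (DBH/200)^2 * H * ff
Radius = DBH/200 = 65.2/200 = 0.326 m
Radius^2 = 0.326^2 = 0.106276 m^2
V = pi * 0.106276 * 33.8 * 0.49
V = 5.53 m^3

5.53


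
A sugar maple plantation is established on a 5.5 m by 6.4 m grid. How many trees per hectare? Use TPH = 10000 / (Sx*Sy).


Formula: TPH = 10000 m^2/ha / (spacing_x * spacing_y)
Area per tree = 5.5 m * 6.4 m = 35.2 m^2
TPH = 10000 / 35.2 = 284 trees/ha

284


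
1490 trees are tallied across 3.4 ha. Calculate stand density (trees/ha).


Formula: Stand Density = N_trees / Area_ha
Density = 1490 trees / 3.4 ha
Density = 438 trees/ha

438


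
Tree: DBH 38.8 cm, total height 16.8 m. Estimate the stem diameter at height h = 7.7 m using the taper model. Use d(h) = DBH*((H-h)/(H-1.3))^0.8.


Taper: d(h) = DBH * ((H - h) / (H - 1.3))^0.8
Numerator = H - h = 16.8 - 7.7 = 9.1 m
Denominator = H - 1.3 = 16.8 - 1.3 = 15.5 m
Ratio = 9.1 / 15.5 = 0.5871
d = 38.8 * 0.5871^0.8 = 25.3 cm

25.3


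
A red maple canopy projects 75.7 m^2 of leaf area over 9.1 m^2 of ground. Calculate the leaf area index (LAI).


Formula: LAI = total leaf area / ground area  (dimensionless)
LAI = 75.7 m^2 / 9.1 m^2
LAI = 8.32

8.32


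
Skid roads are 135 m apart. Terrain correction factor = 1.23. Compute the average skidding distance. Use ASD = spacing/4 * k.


Formula: ASD = (spacing / 4) * correction
Uncorrected distance = spacing / 4 = 135 / 4 = 33.75 m
ASD = 33.75 * 1.23 = 42 m

42


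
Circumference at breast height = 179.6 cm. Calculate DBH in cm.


Formula: DBH = C / pi
DBH = 179.6 / pi
pi = 3.14159...
DBH = 57.2 cm

57.2


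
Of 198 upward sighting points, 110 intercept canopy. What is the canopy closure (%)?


Formula: Canopy closure = covered points / total points * 100
Closure = 110 / 198 * 100
Closure = 0.5556 * 100 = 55.6%

55.6


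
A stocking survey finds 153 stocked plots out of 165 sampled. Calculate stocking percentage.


Formula: Stocking % = stocked plots / total plots * 100
Stocking = 153 / 165 * 100
Stocking = 0.9273 * 100 = 92.7%

92.7


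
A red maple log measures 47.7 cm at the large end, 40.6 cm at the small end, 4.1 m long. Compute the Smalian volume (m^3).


Smalian: V = (A1 + A2)/2 * L,  A = pi*(D/200)^2
A1 = pi*(47.7/200)^2 = 0.178701 m^2
A2 = pi*(40.6/200)^2 = 0.129462 m^2
V = (0.178701+0.129462)/2*4.1 = 0.6317 m^3

0.6317


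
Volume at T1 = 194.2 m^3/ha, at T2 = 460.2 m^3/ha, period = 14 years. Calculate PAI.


Formula: PAI = (V_T2 - V_T1) / (T2 - T1)
Volume increment = 460.2 - 194.2 = 266.0 m^3/ha
PAI = 266.0 / 14 = 19.0 m^3/ha/year

19.0


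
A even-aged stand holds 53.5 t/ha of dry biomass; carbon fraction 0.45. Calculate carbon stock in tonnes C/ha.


Formula: Carbon Stock = Biomass * Carbon Fraction
C = 53.5 t/ha * 0.45
C = 24.1 t C/ha

24.1


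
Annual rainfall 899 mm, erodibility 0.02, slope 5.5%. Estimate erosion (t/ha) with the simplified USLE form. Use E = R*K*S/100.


Formula: E = R * K * S / 100  (simplified USLE)
R * K = 899 * 0.02 = 17.98
E = 17.98 * 5.5 / 100 = 0.99 t/ha

0.99


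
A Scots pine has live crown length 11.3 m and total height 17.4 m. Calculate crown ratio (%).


Formula: Crown Ratio = (Crown Length / Total Height) * 100
CR = (11.3 m / 17.4 m) * 100
CR = 0.6494 * 100 = 64.9%

64.9


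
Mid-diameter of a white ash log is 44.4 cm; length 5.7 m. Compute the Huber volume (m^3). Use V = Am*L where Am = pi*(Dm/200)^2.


Huber: V = Am * L,  Am = pi*(Dm/200)^2
Am = pi*(44.4/200)^2 = 0.15483 m^2
V = 0.15483*5.7 = 0.8825 m^3

0.8825


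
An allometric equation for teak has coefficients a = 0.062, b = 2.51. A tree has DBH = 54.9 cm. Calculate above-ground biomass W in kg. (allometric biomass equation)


Formula: W = a * DBH^b  (allometric power law)
DBH^b = 54.9^2.51 = 23244.8413
W = 0.062 * 23244.8413 = 1441.2 kg

1441.2


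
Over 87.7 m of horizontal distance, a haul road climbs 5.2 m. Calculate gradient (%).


Formula: Gradient = rise / run * 100
Gradient = 5.2 / 87.7 * 100 = 5.9%

5.9


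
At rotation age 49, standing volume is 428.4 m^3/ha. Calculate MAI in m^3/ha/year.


Formula: MAI = Total Volume / Stand Age
MAI = 428.4 m^3/ha / 49 years
MAI = 8.74 m^3/ha/year

8.74


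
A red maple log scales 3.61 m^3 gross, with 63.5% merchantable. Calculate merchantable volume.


Formula: MV = V_total * (merchantable_pct / 100)
Merchantable fraction = 63.5% / 100 = 0.635
MV = 3.61 m^3 * 0.635 = 2.292 m^3

2.292


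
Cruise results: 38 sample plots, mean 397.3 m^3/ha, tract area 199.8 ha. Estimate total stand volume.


Formula: Total Volume = Mean Volume per ha * Total Area
Total Volume = 397.3 m^3/ha * 199.8 ha
Total Volume = 79381 m^3

79381


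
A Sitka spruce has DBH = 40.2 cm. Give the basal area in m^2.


Formula: BA = pi * (DBH/2)^2 / 10000  (cm^2 to m^2)
Radius = DBH/2 = 40.2/2 = 20.1 cm
BA = pi * 20.1^2 / 10000
   = 1269.2348 cm^2 / 10000
   = 0.1269 m^2

0.1269


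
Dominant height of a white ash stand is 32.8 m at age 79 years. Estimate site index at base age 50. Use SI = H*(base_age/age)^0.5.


Formula: SI = H_dom * (base_age / age)^0.5
Age ratio = 50 / 79 = 0.63291
sqrt(age_ratio) = 0.79556
SI = 32.8 * 0.79556 = 26.1 m

26.1


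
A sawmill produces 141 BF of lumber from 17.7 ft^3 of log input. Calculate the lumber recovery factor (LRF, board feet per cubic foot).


Formula: LRF = Lumber Output (BF) / Log Input (ft^3)
LRF = 141 BF / 17.7 ft^3
LRF = 7.97 BF/ft^3

7.97


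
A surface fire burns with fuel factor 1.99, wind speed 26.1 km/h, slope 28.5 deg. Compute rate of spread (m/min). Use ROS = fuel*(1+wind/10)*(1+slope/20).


Formula: ROS = fuel * (1 + wind/10) * (1 + slope/20)
Wind factor = 1 + 26.1/10 = 3.61
Slope factor = 1 + 28.5/20 = 2.425
ROS = 1.99 * 3.61 * 2.425 = 17.42 m/min

17.42


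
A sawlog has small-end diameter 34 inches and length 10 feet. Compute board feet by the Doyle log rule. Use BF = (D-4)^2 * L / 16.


Doyle: BF = (D - 4)^2 * L / 16
Adjusted diameter = 34 - 4 = 30 in
(D-4)^2 = 30^2 = 900
BF = 900 * 10 / 16 = 563 BF

563


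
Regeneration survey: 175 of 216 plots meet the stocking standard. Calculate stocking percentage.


Formula: Stocking % = stocked plots / total plots * 100
Stocking = 175 / 216 * 100
Stocking = 0.8102 * 100 = 81.0%

81.0


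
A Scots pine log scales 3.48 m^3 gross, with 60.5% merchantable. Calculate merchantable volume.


Formula: MV = V_total * (merchantable_pct / 100)
Merchantable fraction = 60.5% / 100 = 0.605
MV = 3.48 m^3 * 0.605 = 2.105 m^3

2.105


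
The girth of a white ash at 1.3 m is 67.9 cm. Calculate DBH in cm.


Formula: DBH = C / pi
DBH = 67.9 / pi
pi = 3.14159...
DBH = 21.6 cm

21.6


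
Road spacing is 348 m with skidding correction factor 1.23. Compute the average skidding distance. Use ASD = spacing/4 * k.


Formula: ASD = (spacing / 4) * correction
Uncorrected distance = spacing / 4 = 348 / 4 = 87 m
ASD = 87 * 1.23 = 107 m

107


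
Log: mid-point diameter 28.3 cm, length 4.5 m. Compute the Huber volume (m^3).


Huber: V = Am * L,  Am = pi*(Dm/200)^2
Am = pi*(28.3/200)^2 = 0.062902 m^2
V = 0.062902*4.5 = 0.2831 m^3

0.2831


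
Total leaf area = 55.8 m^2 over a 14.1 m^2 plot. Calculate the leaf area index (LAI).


Formula: LAI = total leaf area / ground area  (dimensionless)
LAI = 55.8 m^2 / 14.1 m^2
LAI = 3.96

3.96


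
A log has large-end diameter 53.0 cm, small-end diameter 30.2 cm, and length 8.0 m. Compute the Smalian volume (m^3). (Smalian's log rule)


Smalian: V = (A1 + A2)/2 * L,  A = pi*(D/200)^2
A1 = pi*(53.0/200)^2 = 0.220618 m^2
A2 = pi*(30.2/200)^2 = 0.071631 m^2
V = (0.220618+0.071631)/2*8.0 = 1.169 m^3

1.169


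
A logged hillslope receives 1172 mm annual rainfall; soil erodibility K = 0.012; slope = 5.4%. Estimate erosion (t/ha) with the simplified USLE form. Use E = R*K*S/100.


Formula: E = R * K * S / 100  (simplified USLE)
R * K = 1172 * 0.012 = 14.064
E = 14.064 * 5.4 / 100 = 0.76 t/ha

0.76


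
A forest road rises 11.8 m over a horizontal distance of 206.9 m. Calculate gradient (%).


Formula: Gradient = rise / run * 100
Gradient = 11.8 / 206.9 * 100 = 5.7%

5.7


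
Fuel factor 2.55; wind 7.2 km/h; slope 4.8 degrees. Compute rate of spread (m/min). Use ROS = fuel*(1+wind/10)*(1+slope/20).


Formula: ROS = fuel * (1 + wind/10) * (1 + slope/20)
Wind factor = 1 + 7.2/10 = 1.72
Slope factor = 1 + 4.8/20 = 1.24
ROS = 2.55 * 1.72 * 1.24 = 5.44 m/min

5.44


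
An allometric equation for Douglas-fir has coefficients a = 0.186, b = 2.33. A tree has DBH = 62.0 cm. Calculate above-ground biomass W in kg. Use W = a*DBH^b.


Formula: W = a * DBH^b  (allometric power law)
DBH^b = 62.0^2.33 = 15006.2659
W = 0.186 * 15006.2659 = 2791.2 kg

2791.2


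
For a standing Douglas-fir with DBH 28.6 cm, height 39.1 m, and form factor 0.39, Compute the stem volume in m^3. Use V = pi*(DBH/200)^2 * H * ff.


Formula: V = pi * (DBH/200)^2 * H * ff
Radius = DBH/200 = 28.6/200 = 0.143 m
Radius^2 = 0.143^2 = 0.020449 m^2
V = pi * 0.020449 * 39.1 * 0.39
V = 0.98 m^3

0.98


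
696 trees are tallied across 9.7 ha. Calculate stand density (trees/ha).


Formula: Stand Density = N_trees / Area_ha
Density = 696 trees / 9.7 ha
Density = 72 trees/ha

72


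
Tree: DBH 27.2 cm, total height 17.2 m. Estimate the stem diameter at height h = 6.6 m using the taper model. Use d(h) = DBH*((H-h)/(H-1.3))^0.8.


Taper: d(h) = DBH * ((H - h) / (H - 1.3))^0.8
Numerator = H - h = 17.2 - 6.6 = 10.6 m
Denominator = H - 1.3 = 17.2 - 1.3 = 15.9 m
Ratio = 10.6 / 15.9 = 0.66667
d = 27.2 * 0.66667^0.8 = 19.7 cm

19.7


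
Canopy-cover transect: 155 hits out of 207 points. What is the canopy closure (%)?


Formula: Canopy closure = covered points / total points * 100
Closure = 155 / 207 * 100
Closure = 0.7488 * 100 = 74.9%

74.9


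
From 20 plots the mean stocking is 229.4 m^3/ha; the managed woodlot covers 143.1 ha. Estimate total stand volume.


Formula: Total Volume = Mean Volume per ha * Total Area
Total Volume = 229.4 m^3/ha * 143.1 ha
Total Volume = 32827 m^3

32827


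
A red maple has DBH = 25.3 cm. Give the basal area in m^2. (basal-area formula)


Formula: BA = pi * (DBH/2)^2 / 10000  (cm^2 to m^2)
Radius = DBH/2 = 25.3/2 = 12.65 cm
BA = pi * 12.65^2 / 10000
   = 502.7255 cm^2 / 10000
   = 0.0503 m^2

0.0503


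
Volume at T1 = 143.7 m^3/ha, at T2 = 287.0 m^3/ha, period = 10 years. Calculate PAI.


Formula: PAI = (V_T2 - V_T1) / (T2 - T1)
Volume increment = 287.0 - 143.7 = 143.3 m^3/ha
PAI = 143.3 / 10 = 14.33 m^3/ha/year

14.33


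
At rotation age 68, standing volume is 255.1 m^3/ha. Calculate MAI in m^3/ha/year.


Formula: MAI = Total Volume / Stand Age
MAI = 255.1 m^3/ha / 68 years
MAI = 3.75 m^3/ha/year

3.75


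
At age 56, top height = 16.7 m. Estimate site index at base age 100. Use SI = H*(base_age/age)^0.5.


Formula: SI = H_dom * (base_age / age)^0.5
Age ratio = 100 / 56 = 1.78571
sqrt(age_ratio) = 1.33631
SI = 16.7 * 1.33631 = 22.3 m

22.3


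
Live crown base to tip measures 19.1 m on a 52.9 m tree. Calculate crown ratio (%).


Formula: Crown Ratio = (Crown Length / Total Height) * 100
CR = (19.1 m / 52.9 m) * 100
CR = 0.3611 * 100 = 36.1%

36.1


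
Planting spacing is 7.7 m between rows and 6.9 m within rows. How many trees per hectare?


Formula: TPH = 10000 m^2/ha / (spacing_x * spacing_y)
Area per tree = 7.7 m * 6.9 m = 53.13 m^2
TPH = 10000 / 53.13 = 188 trees/ha

188


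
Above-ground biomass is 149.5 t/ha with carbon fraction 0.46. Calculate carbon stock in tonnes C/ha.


Formula: Carbon Stock = Biomass * Carbon Fraction
C = 149.5 t/ha * 0.46
C = 68.8 t C/ha

68.8


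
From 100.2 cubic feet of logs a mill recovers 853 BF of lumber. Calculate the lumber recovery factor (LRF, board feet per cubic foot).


Formula: LRF = Lumber Output (BF) / Log Input (ft^3)
LRF = 853 BF / 100.2 ft^3
LRF = 8.51 BF/ft^3

8.51


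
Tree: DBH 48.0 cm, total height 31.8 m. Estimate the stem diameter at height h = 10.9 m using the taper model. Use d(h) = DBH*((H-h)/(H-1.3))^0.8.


Taper: d(h) = DBH * ((H - h) / (H - 1.3))^0.8
Numerator = H - h = 31.8 - 10.9 = 20.9 m
Denominator = H - 1.3 = 31.8 - 1.3 = 30.5 m
Ratio = 20.9 / 30.5 = 0.68525
d = 48.0 * 0.68525^0.8 = 35.5 cm

35.5


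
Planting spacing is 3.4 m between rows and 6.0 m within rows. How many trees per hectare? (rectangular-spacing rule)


Formula: TPH = 10000 m^2/ha / (spacing_x * spacing_y)
Area per tree = 3.4 m * 6.0 m = 20.4 m^2
TPH = 10000 / 20.4 = 490 trees/ha

490


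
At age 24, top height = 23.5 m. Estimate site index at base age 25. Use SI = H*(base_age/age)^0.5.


Formula: SI = H_dom * (base_age / age)^0.5
Age ratio = 25 / 24 = 1.04167
sqrt(age_ratio) = 1.02062
SI = 23.5 * 1.02062 = 24.0 m

24.0


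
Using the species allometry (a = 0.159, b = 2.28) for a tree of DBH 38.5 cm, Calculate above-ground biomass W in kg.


Formula: W = a * DBH^b  (allometric power law)
DBH^b = 38.5^2.28 = 4119.5565
W = 0.159 * 4119.5565 = 655.0 kg

655.0


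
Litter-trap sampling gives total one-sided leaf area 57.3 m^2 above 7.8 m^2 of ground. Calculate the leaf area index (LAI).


Formula: LAI = total leaf area / ground area  (dimensionless)
LAI = 57.3 m^2 / 7.8 m^2
LAI = 7.35

7.35


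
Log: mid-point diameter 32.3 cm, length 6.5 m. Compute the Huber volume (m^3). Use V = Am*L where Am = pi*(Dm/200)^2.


Huber: V = Am * L,  Am = pi*(Dm/200)^2
Am = pi*(32.3/200)^2 = 0.08194 m^2
V = 0.08194*6.5 = 0.5326 m^3

0.5326


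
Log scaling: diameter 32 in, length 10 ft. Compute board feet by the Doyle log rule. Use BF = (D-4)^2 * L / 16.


Doyle: BF = (D - 4)^2 * L / 16
Adjusted diameter = 32 - 4 = 28 in
(D-4)^2 = 28^2 = 784
BF = 784 * 10 / 16 = 490 BF

490


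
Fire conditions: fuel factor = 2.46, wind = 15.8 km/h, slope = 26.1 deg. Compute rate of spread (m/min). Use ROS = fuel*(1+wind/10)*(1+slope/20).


Formula: ROS = fuel * (1 + wind/10) * (1 + slope/20)
Wind factor = 1 + 15.8/10 = 2.58
Slope factor = 1 + 26.1/20 = 2.305
ROS = 2.46 * 2.58 * 2.305 = 14.63 m/min

14.63


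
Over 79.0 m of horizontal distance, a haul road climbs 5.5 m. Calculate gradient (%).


Formula: Gradient = rise / run * 100
Gradient = 5.5 / 79.0 * 100 = 7.0%

7.0


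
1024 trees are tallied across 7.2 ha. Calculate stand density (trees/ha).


Formula: Stand Density = N_trees / Area_ha
Density = 1024 trees / 7.2 ha
Density = 142 trees/ha

142


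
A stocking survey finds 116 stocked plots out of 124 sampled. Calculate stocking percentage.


Formula: Stocking % = stocked plots / total plots * 100
Stocking = 116 / 124 * 100
Stocking = 0.9355 * 100 = 93.5%

93.5


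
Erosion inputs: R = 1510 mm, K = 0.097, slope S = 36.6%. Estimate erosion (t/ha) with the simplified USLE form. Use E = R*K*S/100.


Formula: E = R * K * S / 100  (simplified USLE)
R * K = 1510 * 0.097 = 146.47
E = 146.47 * 36.6 / 100 = 53.61 t/ha

53.61


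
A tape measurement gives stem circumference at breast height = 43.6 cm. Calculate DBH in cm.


Formula: DBH = C / pi
DBH = 43.6 / pi
pi = 3.14159...
DBH = 13.9 cm

13.9


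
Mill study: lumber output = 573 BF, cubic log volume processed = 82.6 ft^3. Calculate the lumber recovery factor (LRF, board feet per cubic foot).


Formula: LRF = Lumber Output (BF) / Log Input (ft^3)
LRF = 573 BF / 82.6 ft^3
LRF = 6.94 BF/ft^3

6.94


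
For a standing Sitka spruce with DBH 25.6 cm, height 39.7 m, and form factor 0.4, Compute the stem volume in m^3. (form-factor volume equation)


Formula: V = pi * (DBH/200)^2 * H * ff
Radius = DBH/200 = 25.6/200 = 0.128 m
Radius^2 = 0.128^2 = 0.016384 m^2
V = pi * 0.016384 * 39.7 * 0.4
V = 0.817 m^3

0.817


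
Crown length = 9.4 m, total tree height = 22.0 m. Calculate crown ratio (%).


Formula: Crown Ratio = (Crown Length / Total Height) * 100
CR = (9.4 m / 22.0 m) * 100
CR = 0.4273 * 100 = 42.7%

42.7


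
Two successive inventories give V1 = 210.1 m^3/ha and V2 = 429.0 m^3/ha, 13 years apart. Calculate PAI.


Formula: PAI = (V_T2 - V_T1) / (T2 - T1)
Volume increment = 429.0 - 210.1 = 218.9 m^3/ha
PAI = 218.9 / 13 = 16.84 m^3/ha/year

16.84


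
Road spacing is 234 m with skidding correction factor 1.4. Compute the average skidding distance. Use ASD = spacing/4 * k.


Formula: ASD = (spacing / 4) * correction
Uncorrected distance = spacing / 4 = 234 / 4 = 58.5 m
ASD = 58.5 * 1.4 = 82 m

82


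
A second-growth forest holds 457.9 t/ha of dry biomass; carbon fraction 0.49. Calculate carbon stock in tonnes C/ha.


Formula: Carbon Stock = Biomass * Carbon Fraction
C = 457.9 t/ha * 0.49
C = 224.4 t C/ha

224.4


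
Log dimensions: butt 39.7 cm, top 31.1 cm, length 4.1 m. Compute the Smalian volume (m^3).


Smalian: V = (A1 + A2)/2 * L,  A = pi*(D/200)^2
A1 = pi*(39.7/200)^2 = 0.123786 m^2
A2 = pi*(31.1/200)^2 = 0.075964 m^2
V = (0.123786+0.075964)/2*4.1 = 0.4095 m^3

0.4095


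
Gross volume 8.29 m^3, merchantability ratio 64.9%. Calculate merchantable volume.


Formula: MV = V_total * (merchantable_pct / 100)
Merchantable fraction = 64.9% / 100 = 0.649
MV = 8.29 m^3 * 0.649 = 5.38 m^3

5.38


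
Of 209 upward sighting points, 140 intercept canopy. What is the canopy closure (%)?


Formula: Canopy closure = covered points / total points * 100
Closure = 140 / 209 * 100
Closure = 0.6699 * 100 = 67.0%

67.0


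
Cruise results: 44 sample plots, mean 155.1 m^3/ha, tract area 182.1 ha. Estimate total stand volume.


Formula: Total Volume = Mean Volume per ha * Total Area
Total Volume = 155.1 m^3/ha * 182.1 ha
Total Volume = 28244 m^3

28244


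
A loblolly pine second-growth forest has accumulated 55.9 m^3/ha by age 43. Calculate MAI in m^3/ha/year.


Formula: MAI = Total Volume / Stand Age
MAI = 55.9 m^3/ha / 43 years
MAI = 1.3 m^3/ha/year

1.3


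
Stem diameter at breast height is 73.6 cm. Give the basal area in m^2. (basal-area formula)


Formula: BA = pi * (DBH/2)^2 / 10000  (cm^2 to m^2)
Radius = DBH/2 = 73.6/2 = 36.8 cm
BA = pi * 36.8^2 / 10000
   = 4254.4704 cm^2 / 10000
   = 0.4254 m^2

0.4254


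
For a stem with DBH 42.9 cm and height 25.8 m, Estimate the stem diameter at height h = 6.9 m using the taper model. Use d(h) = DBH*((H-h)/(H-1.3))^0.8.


Taper: d(h) = DBH * ((H - h) / (H - 1.3))^0.8
Numerator = H - h = 25.8 - 6.9 = 18.9 m
Denominator = H - 1.3 = 25.8 - 1.3 = 24.5 m
Ratio = 18.9 / 24.5 = 0.77143
d = 42.9 * 0.77143^0.8 = 34.9 cm

34.9


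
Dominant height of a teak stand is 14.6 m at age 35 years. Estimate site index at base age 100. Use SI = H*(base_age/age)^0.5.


Formula: SI = H_dom * (base_age / age)^0.5
Age ratio = 100 / 35 = 2.85714
sqrt(age_ratio) = 1.69031
SI = 14.6 * 1.69031 = 24.7 m

24.7


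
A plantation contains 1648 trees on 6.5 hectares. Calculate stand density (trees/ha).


Formula: Stand Density = N_trees / Area_ha
Density = 1648 trees / 6.5 ha
Density = 254 trees/ha

254


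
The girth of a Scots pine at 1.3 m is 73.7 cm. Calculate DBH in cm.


Formula: DBH = C / pi
DBH = 73.7 / pi
pi = 3.14159...
DBH = 23.5 cm

23.5


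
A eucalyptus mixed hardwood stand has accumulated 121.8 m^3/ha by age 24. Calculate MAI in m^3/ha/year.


Formula: MAI = Total Volume / Stand Age
MAI = 121.8 m^3/ha / 24 years
MAI = 5.08 m^3/ha/year

5.08


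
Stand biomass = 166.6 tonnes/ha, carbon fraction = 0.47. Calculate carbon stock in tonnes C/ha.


Formula: Carbon Stock = Biomass * Carbon Fraction
C = 166.6 t/ha * 0.47
C = 78.3 t C/ha

78.3


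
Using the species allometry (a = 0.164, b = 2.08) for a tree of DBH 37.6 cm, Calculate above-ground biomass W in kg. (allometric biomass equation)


Formula: W = a * DBH^b  (allometric power law)
DBH^b = 37.6^2.08 = 1889.6907
W = 0.164 * 1889.6907 = 309.9 kg

309.9


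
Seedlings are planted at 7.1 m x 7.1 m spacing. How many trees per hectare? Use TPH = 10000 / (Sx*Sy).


Formula: TPH = 10000 m^2/ha / (spacing_x * spacing_y)
Area per tree = 7.1 m * 7.1 m = 50.41 m^2
TPH = 10000 / 50.41 = 198 trees/ha

198


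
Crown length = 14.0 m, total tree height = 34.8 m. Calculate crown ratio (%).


Formula: Crown Ratio = (Crown Length / Total Height) * 100
CR = (14.0 m / 34.8 m) * 100
CR = 0.4023 * 100 = 40.2%

40.2


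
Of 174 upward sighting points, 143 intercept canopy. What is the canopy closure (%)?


Formula: Canopy closure = covered points / total points * 100
Closure = 143 / 174 * 100
Closure = 0.8218 * 100 = 82.2%

82.2


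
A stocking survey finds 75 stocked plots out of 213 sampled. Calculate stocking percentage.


Formula: Stocking % = stocked plots / total plots * 100
Stocking = 75 / 213 * 100
Stocking = 0.3521 * 100 = 35.2%

35.2


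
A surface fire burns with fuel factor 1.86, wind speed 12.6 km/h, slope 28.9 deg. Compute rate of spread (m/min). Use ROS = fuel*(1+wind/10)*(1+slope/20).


Formula: ROS = fuel * (1 + wind/10) * (1 + slope/20)
Wind factor = 1 + 12.6/10 = 2.26
Slope factor = 1 + 28.9/20 = 2.445
ROS = 1.86 * 2.26 * 2.445 = 10.28 m/min

10.28


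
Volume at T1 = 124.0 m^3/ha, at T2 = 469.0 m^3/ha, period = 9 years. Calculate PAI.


Formula: PAI = (V_T2 - V_T1) / (T2 - T1)
Volume increment = 469.0 - 124.0 = 345.0 m^3/ha
PAI = 345.0 / 9 = 38.33 m^3/ha/year

38.33


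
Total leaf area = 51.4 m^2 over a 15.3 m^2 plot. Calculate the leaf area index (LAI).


Formula: LAI = total leaf area / ground area  (dimensionless)
LAI = 51.4 m^2 / 15.3 m^2
LAI = 3.36

3.36


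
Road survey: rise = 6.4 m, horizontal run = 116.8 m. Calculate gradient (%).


Formula: Gradient = rise / run * 100
Gradient = 6.4 / 116.8 * 100 = 5.5%

5.5


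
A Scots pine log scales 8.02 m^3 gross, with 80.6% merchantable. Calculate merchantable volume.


Formula: MV = V_total * (merchantable_pct / 100)
Merchantable fraction = 80.6% / 100 = 0.806
MV = 8.02 m^3 * 0.806 = 6.464 m^3

6.464


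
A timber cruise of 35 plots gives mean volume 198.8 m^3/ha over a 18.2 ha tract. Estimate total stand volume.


Formula: Total Volume = Mean Volume per ha * Total Area
Total Volume = 198.8 m^3/ha * 18.2 ha
Total Volume = 3618 m^3

3618


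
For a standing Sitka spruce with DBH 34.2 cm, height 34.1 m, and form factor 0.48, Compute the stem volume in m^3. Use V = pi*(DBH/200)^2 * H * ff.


Formula: V = pi * (DBH/200)^2 * H * ff
Radius = DBH/200 = 34.2/200 = 0.171 m
Radius^2 = 0.171^2 = 0.029241 m^2
V = pi * 0.029241 * 34.1 * 0.48
V = 1.504 m^3

1.504


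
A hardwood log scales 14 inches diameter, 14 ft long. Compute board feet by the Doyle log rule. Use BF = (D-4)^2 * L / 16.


Doyle: BF = (D - 4)^2 * L / 16
Adjusted diameter = 14 - 4 = 10 in
(D-4)^2 = 10^2 = 100
BF = 100 * 14 / 16 = 88 BF

88


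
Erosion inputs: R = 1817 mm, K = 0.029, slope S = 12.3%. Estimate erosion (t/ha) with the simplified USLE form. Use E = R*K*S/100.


Formula: E = R * K * S / 100  (simplified USLE)
R * K = 1817 * 0.029 = 52.693
E = 52.693 * 12.3 / 100 = 6.48 t/ha

6.48


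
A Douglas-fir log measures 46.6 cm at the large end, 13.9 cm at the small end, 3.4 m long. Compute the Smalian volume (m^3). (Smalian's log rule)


Smalian: V = (A1 + A2)/2 * L,  A = pi*(D/200)^2
A1 = pi*(46.6/200)^2 = 0.170554 m^2
A2 = pi*(13.9/200)^2 = 0.015175 m^2
V = (0.170554+0.015175)/2*3.4 = 0.3157 m^3

0.3157


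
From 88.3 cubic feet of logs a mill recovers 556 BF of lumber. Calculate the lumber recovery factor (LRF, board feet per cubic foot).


Formula: LRF = Lumber Output (BF) / Log Input (ft^3)
LRF = 556 BF / 88.3 ft^3
LRF = 6.3 BF/ft^3

6.3


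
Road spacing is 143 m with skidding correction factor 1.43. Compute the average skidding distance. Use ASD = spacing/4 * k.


Formula: ASD = (spacing / 4) * correction
Uncorrected distance = spacing / 4 = 143 / 4 = 35.75 m
ASD = 35.75 * 1.43 = 51 m

51


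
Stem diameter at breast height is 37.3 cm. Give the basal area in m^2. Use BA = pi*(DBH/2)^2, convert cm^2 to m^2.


Formula: BA = pi * (DBH/2)^2 / 10000  (cm^2 to m^2)
Radius = DBH/2 = 37.3/2 = 18.65 cm
BA = pi * 18.65^2 / 10000
   = 1092.7166 cm^2 / 10000
   = 0.1093 m^2

0.1093


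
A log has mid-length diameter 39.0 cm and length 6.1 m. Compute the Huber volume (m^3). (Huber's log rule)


Huber: V = Am * L,  Am = pi*(Dm/200)^2
Am = pi*(39.0/200)^2 = 0.119459 m^2
V = 0.119459*6.1 = 0.7287 m^3

0.7287


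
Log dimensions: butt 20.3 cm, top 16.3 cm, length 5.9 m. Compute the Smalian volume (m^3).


Smalian: V = (A1 + A2)/2 * L,  A = pi*(D/200)^2
A1 = pi*(20.3/200)^2 = 0.032365 m^2
A2 = pi*(16.3/200)^2 = 0.020867 m^2
V = (0.032365+0.020867)/2*5.9 = 0.157 m^3

0.157


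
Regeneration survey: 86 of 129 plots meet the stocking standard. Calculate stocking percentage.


Formula: Stocking % = stocked plots / total plots * 100
Stocking = 86 / 129 * 100
Stocking = 0.6667 * 100 = 66.7%

66.7


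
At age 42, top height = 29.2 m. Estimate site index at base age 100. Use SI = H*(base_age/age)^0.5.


Formula: SI = H_dom * (base_age / age)^0.5
Age ratio = 100 / 42 = 2.38095
sqrt(age_ratio) = 1.54303
SI = 29.2 * 1.54303 = 45.1 m

45.1


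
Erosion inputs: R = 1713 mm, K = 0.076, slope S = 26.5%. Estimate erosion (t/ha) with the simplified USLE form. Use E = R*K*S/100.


Formula: E = R * K * S / 100  (simplified USLE)
R * K = 1713 * 0.076 = 130.188
E = 130.188 * 26.5 / 100 = 34.5 t/ha

34.5


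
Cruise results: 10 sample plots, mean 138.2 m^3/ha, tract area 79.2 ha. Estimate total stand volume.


Formula: Total Volume = Mean Volume per ha * Total Area
Total Volume = 138.2 m^3/ha * 79.2 ha
Total Volume = 10945 m^3

10945


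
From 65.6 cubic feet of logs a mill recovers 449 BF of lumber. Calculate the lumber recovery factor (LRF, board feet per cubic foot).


Formula: LRF = Lumber Output (BF) / Log Input (ft^3)
LRF = 449 BF / 65.6 ft^3
LRF = 6.84 BF/ft^3

6.84


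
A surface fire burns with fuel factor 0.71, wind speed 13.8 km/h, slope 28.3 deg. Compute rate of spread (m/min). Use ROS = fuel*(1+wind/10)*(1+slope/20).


Formula: ROS = fuel * (1 + wind/10) * (1 + slope/20)
Wind factor = 1 + 13.8/10 = 2.38
Slope factor = 1 + 28.3/20 = 2.415
ROS = 0.71 * 2.38 * 2.415 = 4.08 m/min

4.08


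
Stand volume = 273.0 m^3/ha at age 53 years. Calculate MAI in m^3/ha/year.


Formula: MAI = Total Volume / Stand Age
MAI = 273.0 m^3/ha / 53 years
MAI = 5.15 m^3/ha/year

5.15


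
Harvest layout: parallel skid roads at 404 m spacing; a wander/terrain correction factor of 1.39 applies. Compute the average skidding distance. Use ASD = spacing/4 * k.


Formula: ASD = (spacing / 4) * correction
Uncorrected distance = spacing / 4 = 404 / 4 = 101 m
ASD = 101 * 1.39 = 140 m

140


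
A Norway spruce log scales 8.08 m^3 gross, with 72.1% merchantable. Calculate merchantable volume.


Formula: MV = V_total * (merchantable_pct / 100)
Merchantable fraction = 72.1% / 100 = 0.721
MV = 8.08 m^3 * 0.721 = 5.826 m^3

5.826


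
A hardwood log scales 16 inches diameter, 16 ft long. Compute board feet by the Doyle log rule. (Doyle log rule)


Doyle: BF = (D - 4)^2 * L / 16
Adjusted diameter = 16 - 4 = 12 in
(D-4)^2 = 12^2 = 144
BF = 144 * 16 / 16 = 144 BF

144


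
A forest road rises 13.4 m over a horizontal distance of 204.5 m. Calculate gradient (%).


Formula: Gradient = rise / run * 100
Gradient = 13.4 / 204.5 * 100 = 6.6%

6.6


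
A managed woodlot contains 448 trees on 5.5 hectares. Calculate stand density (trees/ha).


Formula: Stand Density = N_trees / Area_ha
Density = 448 trees / 5.5 ha
Density = 81 trees/ha

81


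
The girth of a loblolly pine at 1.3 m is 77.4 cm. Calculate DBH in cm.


Formula: DBH = C / pi
DBH = 77.4 / pi
pi = 3.14159...
DBH = 24.6 cm

24.6


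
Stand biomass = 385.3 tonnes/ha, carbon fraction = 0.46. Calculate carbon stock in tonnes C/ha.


Formula: Carbon Stock = Biomass * Carbon Fraction
C = 385.3 t/ha * 0.46
C = 177.2 t C/ha

177.2


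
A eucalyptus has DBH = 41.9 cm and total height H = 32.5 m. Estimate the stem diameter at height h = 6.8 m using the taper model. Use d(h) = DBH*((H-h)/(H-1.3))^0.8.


Taper: d(h) = DBH * ((H - h) / (H - 1.3))^0.8
Numerator = H - h = 32.5 - 6.8 = 25.7 m
Denominator = H - 1.3 = 32.5 - 1.3 = 31.2 m
Ratio = 25.7 / 31.2 = 0.82372
d = 41.9 * 0.82372^0.8 = 35.9 cm

35.9


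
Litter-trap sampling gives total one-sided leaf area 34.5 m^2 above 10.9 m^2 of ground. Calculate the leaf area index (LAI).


Formula: LAI = total leaf area / ground area  (dimensionless)
LAI = 34.5 m^2 / 10.9 m^2
LAI = 3.17

3.17


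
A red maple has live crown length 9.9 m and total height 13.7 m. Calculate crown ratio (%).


Formula: Crown Ratio = (Crown Length / Total Height) * 100
CR = (9.9 m / 13.7 m) * 100
CR = 0.7226 * 100 = 72.3%

72.3


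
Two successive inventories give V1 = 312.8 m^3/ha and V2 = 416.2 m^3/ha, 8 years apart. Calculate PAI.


Formula: PAI = (V_T2 - V_T1) / (T2 - T1)
Volume increment = 416.2 - 312.8 = 103.4 m^3/ha
PAI = 103.4 / 8 = 12.93 m^3/ha/year

12.93


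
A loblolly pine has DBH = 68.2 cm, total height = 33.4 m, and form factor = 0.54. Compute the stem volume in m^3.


Formula: V = pi * (DBH/200)^2 * H * ff
Radius = DBH/200 = 68.2/200 = 0.341 m
Radius^2 = 0.341^2 = 0.116281 m^2
V = pi * 0.116281 * 33.4 * 0.54
V = 6.589 m^3

6.589


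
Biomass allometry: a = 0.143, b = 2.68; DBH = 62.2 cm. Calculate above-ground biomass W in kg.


Formula: W = a * DBH^b  (allometric power law)
DBH^b = 62.2^2.68 = 64173.8701
W = 0.143 * 64173.8701 = 9176.9 kg

9176.9


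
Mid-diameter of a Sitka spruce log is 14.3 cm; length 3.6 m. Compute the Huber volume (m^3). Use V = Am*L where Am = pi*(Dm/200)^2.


Huber: V = Am * L,  Am = pi*(Dm/200)^2
Am = pi*(14.3/200)^2 = 0.016061 m^2
V = 0.016061*3.6 = 0.0578 m^3

0.0578


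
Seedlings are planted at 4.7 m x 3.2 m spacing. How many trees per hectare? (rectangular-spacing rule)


Formula: TPH = 10000 m^2/ha / (spacing_x * spacing_y)
Area per tree = 4.7 m * 3.2 m = 15.04 m^2
TPH = 10000 / 15.04 = 665 trees/ha

665


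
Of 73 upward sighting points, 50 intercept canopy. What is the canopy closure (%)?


Formula: Canopy closure = covered points / total points * 100
Closure = 50 / 73 * 100
Closure = 0.6849 * 100 = 68.5%

68.5


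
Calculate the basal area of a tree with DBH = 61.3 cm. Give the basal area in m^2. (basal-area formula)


Formula: BA = pi * (DBH/2)^2 / 10000  (cm^2 to m^2)
Radius = DBH/2 = 61.3/2 = 30.65 cm
BA = pi * 30.65^2 / 10000
   = 2951.2828 cm^2 / 10000
   = 0.2951 m^2

0.2951


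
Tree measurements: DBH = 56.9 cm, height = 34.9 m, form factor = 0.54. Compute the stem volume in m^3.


Formula: V = pi * (DBH/200)^2 * H * ff
Radius = DBH/200 = 56.9/200 = 0.2845 m
Radius^2 = 0.2845^2 = 0.08094025 m^2
V = pi * 0.08094025 * 34.9 * 0.54
V = 4.792 m^3

4.792
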